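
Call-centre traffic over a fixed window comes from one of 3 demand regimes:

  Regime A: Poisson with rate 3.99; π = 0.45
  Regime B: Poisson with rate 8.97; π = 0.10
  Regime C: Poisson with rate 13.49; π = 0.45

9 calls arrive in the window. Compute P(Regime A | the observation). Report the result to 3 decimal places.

Apply Bayes' rule: the posterior for each component is proportional to its prior times its likelihood at x.
Component likelihoods at x = 9 calls:
  p_A = e^(−3.99)·3.99^9/9! = 0.0130665
  p_B = e^(−8.97)·8.97^9/9! = 0.131749
  p_C = e^(−13.49)·13.49^9/9! = 0.0564562
Multiply by the mixture weights:
  π_A·p_A = 0.45 × 0.0130665 = 0.00587991
  π_B·p_B = 0.10 × 0.131749 = 0.0131749
  π_C·p_C = 0.45 × 0.0564562 = 0.0254053
Sum: 0.00587991 + 0.0131749 + 0.0254053 = 0.0444601
So the posterior for Regime A is 0.00587991 / 0.0444601 ≈ 0.132.

0.132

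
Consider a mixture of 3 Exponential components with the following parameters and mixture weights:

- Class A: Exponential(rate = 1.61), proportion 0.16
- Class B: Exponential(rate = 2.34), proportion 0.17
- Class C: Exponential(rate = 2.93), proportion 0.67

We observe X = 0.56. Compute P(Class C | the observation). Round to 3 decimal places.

0.642

By Bayes' theorem, P(k | x) = w_k f_k(x) / Σ_j w_j f_j(x).
Component likelihoods at x = 0.56:
  f_A = 0.653531
  f_B = 0.631126
  f_C = 0.567907
Prior × likelihood for each component:
  w_A·f_A = 0.16 × 0.653531 = 0.104565
  w_B·f_B = 0.17 × 0.631126 = 0.107291
  w_C·f_C = 0.67 × 0.567907 = 0.380498
Marginal: 0.104565 + 0.107291 + 0.380498 = 0.592354
So the posterior for Class C is 0.380498 / 0.592354 ≈ 0.642.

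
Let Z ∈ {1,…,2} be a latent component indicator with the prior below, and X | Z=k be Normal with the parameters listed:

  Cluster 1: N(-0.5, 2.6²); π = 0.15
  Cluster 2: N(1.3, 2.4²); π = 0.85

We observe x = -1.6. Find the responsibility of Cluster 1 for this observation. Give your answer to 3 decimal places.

Apply Bayes' rule: the posterior for each component is proportional to its prior times its likelihood at x.
Normal densities:
  p_1 = 0.140304
  p_2 = 0.080103
Unnormalised posteriors:
  w_1·p_1 = 0.15 × 0.140304 = 0.0210455
  w_2·p_2 = 0.85 × 0.080103 = 0.0680875
Evidence: 0.0210455 + 0.0680875 = 0.0891331
So the posterior for Cluster 1 is 0.0210455 / 0.0891331 ≈ 0.236.

0.236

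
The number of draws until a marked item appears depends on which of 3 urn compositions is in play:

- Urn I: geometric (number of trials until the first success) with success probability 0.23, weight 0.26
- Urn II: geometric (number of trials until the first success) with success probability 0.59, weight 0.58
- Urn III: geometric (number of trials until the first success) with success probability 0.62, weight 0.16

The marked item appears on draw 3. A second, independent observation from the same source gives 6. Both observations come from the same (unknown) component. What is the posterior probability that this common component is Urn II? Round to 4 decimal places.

The responsibility of component k is π_k f_k(x) divided by Σ_j π_j f_j(x).
Since both observations come from the same component, the likelihood for component k is f_k(x₁)·f_k(x₂).
  f_I = [0.136367] × [0.062256] = 0.00848967
  f_II = [0.099179] × [0.00683552] = 0.00067794
  f_III = [0.089528] × [0.00491258] = 0.000439813
Unnormalised posteriors:
  π_I·f_I = 0.26 × 0.00848967 = 0.00220731
  π_II·f_II = 0.58 × 0.00067794 = 0.000393205
  π_III·f_III = 0.16 × 0.000439813 = 7.03702e-05
Evidence: 0.00220731 + 0.000393205 + 7.03702e-05 = 0.00267089
P(Urn II | x) ≈ 0.1472

0.1472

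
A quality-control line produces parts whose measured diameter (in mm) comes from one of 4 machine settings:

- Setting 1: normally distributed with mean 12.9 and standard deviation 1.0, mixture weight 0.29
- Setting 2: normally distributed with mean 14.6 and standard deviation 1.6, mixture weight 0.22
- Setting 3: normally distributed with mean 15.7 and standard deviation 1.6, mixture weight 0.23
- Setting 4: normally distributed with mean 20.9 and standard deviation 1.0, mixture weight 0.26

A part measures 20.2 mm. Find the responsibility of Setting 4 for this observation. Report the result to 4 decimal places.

0.9852

By Bayes' theorem, P(k | x) = P(Z=k) f_k(x) / Σ_j P(Z=j) f_j(x).
Component likelihoods at x = 20.2 mm:
  f_1 = (1/(1.0·√(2π)))·exp(−(20.2−12.9)²/(2·1.0²)) = 0.398942·exp(-26.64500) = 1.06938e-12
  f_2 = (1/(1.6·√(2π)))·exp(−(20.2−14.6)²/(2·1.6²)) = 0.249339·exp(-6.12500) = 0.000545427
  f_3 = (1/(1.6·√(2π)))·exp(−(20.2−15.7)²/(2·1.6²)) = 0.249339·exp(-3.95508) = 0.00477663
  f_4 = (1/(1.0·√(2π)))·exp(−(20.2−20.9)²/(2·1.0²)) = 0.398942·exp(-0.24500) = 0.312254
Multiply by the mixture weights:
  P(Z=1)·f_1 = 0.29 × 1.06938e-12 = 3.10121e-13
  P(Z=2)·f_2 = 0.22 × 0.000545427 = 0.000119994
  P(Z=3)·f_3 = 0.23 × 0.00477663 = 0.00109862
  P(Z=4)·f_4 = 0.26 × 0.312254 = 0.081186
Sum: 3.10121e-13 + 0.000119994 + 0.00109862 + 0.081186 = 0.0824046
Responsibility of Setting 4: 0.081186 / 0.0824046 ≈ 0.9852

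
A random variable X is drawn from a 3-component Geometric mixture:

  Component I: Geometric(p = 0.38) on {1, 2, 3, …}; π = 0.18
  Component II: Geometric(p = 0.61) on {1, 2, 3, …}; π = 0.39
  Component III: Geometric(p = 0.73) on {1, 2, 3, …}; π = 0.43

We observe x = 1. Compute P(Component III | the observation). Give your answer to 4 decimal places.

0.5061

P(component k | x) = P(Z=k)·f_k(x) / marginal(x), where marginal(x) = Σ_j P(Z=j)·f_j(x).
Geometric probabilities:
  f_I = 0.38·(1−0.38)^0 = 0.38·1 = 0.38
  f_II = 0.61·(1−0.61)^0 = 0.61·1 = 0.61
  f_III = 0.73·(1−0.73)^0 = 0.73·1 = 0.73
Prior × likelihood for each component:
  P(Z=I)·f_I = 0.18 × 0.38 = 0.0684
  P(Z=II)·f_II = 0.39 × 0.61 = 0.2379
  P(Z=III)·f_III = 0.43 × 0.73 = 0.3139
Evidence: 0.0684 + 0.2379 + 0.3139 = 0.6202
Responsibility of Component III: 0.3139 / 0.6202 ≈ 0.5061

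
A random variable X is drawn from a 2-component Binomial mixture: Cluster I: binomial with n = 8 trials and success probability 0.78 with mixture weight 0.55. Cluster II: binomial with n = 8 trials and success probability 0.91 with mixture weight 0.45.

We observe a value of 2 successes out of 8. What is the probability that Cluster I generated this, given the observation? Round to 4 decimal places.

0.9948

P(component k | x) = π_k·f_k(x) / marginal(x), where marginal(x) = Σ_j π_j·f_j(x).
Evaluate each component's likelihood at the observed value:
  f_I = 0.00193145
  f_II = 1.23224e-05
Unnormalised posteriors:
  π_I·f_I = 0.55 × 0.00193145 = 0.0010623
  π_II·f_II = 0.45 × 1.23224e-05 = 5.54509e-06
Denominator: 0.0010623 + 5.54509e-06 = 0.00106784
P(Cluster I | data) ≈ 0.9948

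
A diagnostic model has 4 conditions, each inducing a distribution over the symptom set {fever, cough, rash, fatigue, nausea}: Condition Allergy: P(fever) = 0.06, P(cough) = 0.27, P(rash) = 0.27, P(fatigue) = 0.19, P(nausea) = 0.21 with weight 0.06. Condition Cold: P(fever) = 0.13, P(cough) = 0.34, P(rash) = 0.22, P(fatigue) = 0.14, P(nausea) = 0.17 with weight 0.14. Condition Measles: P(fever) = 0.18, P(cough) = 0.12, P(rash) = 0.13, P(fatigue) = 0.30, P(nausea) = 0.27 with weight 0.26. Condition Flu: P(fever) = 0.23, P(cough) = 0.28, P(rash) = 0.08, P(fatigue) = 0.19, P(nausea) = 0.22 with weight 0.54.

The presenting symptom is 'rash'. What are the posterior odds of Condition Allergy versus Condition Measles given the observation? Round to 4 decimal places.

The posterior odds equal the prior odds times the likelihood ratio: (π_i/π_j)·(f_i(x)/f_j(x)).
Categorical probabilities:
  p_Allergy = P(rash | comp) = 0.27
  p_Cold = P(rash | comp) = 0.22
  p_Measles = P(rash | comp) = 0.13
  p_Flu = P(rash | comp) = 0.08
Odds = (0.06/0.26) × (0.27/0.13) = 0.230769 × 2.07692 ≈ 0.4793

0.4793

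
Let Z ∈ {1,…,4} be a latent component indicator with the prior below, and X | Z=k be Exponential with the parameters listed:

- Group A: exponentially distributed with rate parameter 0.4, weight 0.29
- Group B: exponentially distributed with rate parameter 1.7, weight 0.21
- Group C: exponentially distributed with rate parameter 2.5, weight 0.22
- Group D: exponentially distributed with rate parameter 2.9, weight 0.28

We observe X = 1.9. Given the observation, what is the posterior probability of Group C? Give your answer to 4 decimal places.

0.0623

Posterior ∝ prior × likelihood, so P(k | x) ∝ P(Z=k) f_k(x); normalise over all components.
Exponential densities:
  L_A = 0.4·e^(−0.4·1.9) = 0.4·e^(−0.7600) = 0.187067
  L_B = 1.7·e^(−1.7·1.9) = 1.7·e^(−3.2300) = 0.0672477
  L_C = 2.5·e^(−2.5·1.9) = 2.5·e^(−4.7500) = 0.0216292
  L_D = 2.9·e^(−2.9·1.9) = 2.9·e^(−5.5100) = 0.0117337
Prior × likelihood for each component:
  P(Z=A)·L_A = 0.29 × 0.187067 = 0.0542493
  P(Z=B)·L_B = 0.21 × 0.0672477 = 0.014122
  P(Z=C)·L_C = 0.22 × 0.0216292 = 0.00475843
  P(Z=D)·L_D = 0.28 × 0.0117337 = 0.00328544
Normaliser: 0.0542493 + 0.014122 + 0.00475843 + 0.00328544 = 0.0764152
P(Group C | data) ≈ 0.0623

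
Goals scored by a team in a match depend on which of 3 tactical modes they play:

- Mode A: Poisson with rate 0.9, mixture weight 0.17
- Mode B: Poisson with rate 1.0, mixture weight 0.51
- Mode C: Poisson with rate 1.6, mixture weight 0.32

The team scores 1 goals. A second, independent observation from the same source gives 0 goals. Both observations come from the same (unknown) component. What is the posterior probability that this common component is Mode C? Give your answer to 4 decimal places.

0.1812

By Bayes' theorem, P(k | x) = π_k f_k(x) / Σ_j π_j f_j(x).
Since both observations come from the same component, the likelihood for component k is f_k(x₁)·f_k(x₂).
  f_A = [0.365913] × [0.40657] = 0.148769
  f_B = [0.367879] × [0.367879] = 0.135335
  f_C = [0.323034] × [0.201897] = 0.0652195
Unnormalised posteriors:
  π_A·f_A = 0.17 × 0.148769 = 0.0252907
  π_B·f_B = 0.51 × 0.135335 = 0.069021
  π_C·f_C = 0.32 × 0.0652195 = 0.0208702
Marginal: 0.0252907 + 0.069021 + 0.0208702 = 0.115182
Responsibility of Mode C: 0.0208702 / 0.115182 ≈ 0.1812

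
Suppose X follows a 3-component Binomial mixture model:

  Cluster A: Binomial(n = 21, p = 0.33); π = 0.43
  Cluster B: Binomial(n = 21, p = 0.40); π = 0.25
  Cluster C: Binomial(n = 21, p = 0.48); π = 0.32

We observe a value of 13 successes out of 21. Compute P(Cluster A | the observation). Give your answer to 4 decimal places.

0.0598

By Bayes' theorem, P(k | x) = π_k f_k(x) / Σ_j π_j f_j(x).
Component likelihoods at x = 13 successes out of 21:
  L_A = 0.00454802
  L_B = 0.0229368
  L_C = 0.0781099
Weight by the priors:
  π_A·L_A = 0.43 × 0.00454802 = 0.00195565
  π_B·L_B = 0.25 × 0.0229368 = 0.0057342
  π_C·L_C = 0.32 × 0.0781099 = 0.0249952
Evidence: 0.00195565 + 0.0057342 + 0.0249952 = 0.032685
P(Cluster A | x) = 0.00195565 / 0.032685 ≈ 0.0598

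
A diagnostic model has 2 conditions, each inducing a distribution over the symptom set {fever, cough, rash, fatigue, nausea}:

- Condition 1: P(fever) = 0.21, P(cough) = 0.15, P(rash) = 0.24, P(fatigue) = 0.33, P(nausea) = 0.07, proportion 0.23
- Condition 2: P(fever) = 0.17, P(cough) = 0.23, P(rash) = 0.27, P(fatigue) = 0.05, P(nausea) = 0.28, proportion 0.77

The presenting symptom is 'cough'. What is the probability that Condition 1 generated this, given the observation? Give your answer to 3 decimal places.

0.163

Apply Bayes' rule: the posterior for each component is proportional to its prior times its likelihood at x.
Evaluate each component's likelihood at the observed value:
  L_1 = P(cough | comp) = 0.15
  L_2 = P(cough | comp) = 0.23
Prior × likelihood for each component:
  π_1·L_1 = 0.23 × 0.15 = 0.0345
  π_2·L_2 = 0.77 × 0.23 = 0.1771
Evidence: 0.0345 + 0.1771 = 0.2116
Responsibility of Condition 1: 0.0345 / 0.2116 ≈ 0.163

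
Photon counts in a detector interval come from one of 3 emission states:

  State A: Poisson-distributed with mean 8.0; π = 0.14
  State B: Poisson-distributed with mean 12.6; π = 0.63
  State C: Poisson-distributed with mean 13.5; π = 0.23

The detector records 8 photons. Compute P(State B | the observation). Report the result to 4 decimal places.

0.5430

The responsibility of component k is P(Z=k) f_k(x) divided by Σ_j P(Z=j) f_j(x).
Evaluate each component's likelihood at the observed value:
  p_A = e^(−8.0)·8.0^8/8! = 0.139587
  p_B = e^(−12.6)·12.6^8/8! = 0.0531292
  p_C = e^(−13.5)·13.5^8/8! = 0.0375123
Multiply by the mixture weights:
  P(Z=A)·p_A = 0.14 × 0.139587 = 0.0195421
  P(Z=B)·p_B = 0.63 × 0.0531292 = 0.0334714
  P(Z=C)·p_C = 0.23 × 0.0375123 = 0.00862784
Normaliser: 0.0195421 + 0.0334714 + 0.00862784 = 0.0616414
P(State B | data) = 0.0334714 / 0.0616414 ≈ 0.5430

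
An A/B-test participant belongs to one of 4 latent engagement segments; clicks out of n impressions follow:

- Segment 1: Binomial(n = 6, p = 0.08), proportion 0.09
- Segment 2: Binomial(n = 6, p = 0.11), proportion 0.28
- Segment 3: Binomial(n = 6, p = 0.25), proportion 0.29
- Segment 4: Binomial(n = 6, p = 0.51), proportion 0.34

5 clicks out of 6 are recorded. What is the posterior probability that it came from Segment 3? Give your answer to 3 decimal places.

0.036

Apply Bayes' rule: the posterior for each component is proportional to its prior times its likelihood at x.
Evaluate each component's likelihood at the observed value:
  L_1 = 1.80879e-05
  L_2 = 8.60012e-05
  L_3 = 0.00439453
  L_4 = 0.101437
Unnormalised posteriors:
  w_1·L_1 = 0.09 × 1.80879e-05 = 1.62791e-06
  w_2·L_2 = 0.28 × 8.60012e-05 = 2.40803e-05
  w_3·L_3 = 0.29 × 0.00439453 = 0.00127441
  w_4·L_4 = 0.34 × 0.101437 = 0.0344887
Sum: 1.62791e-06 + 2.40803e-05 + 0.00127441 + 0.0344887 = 0.0357888
P(Segment 3 | data) = 0.00127441 / 0.0357888 ≈ 0.036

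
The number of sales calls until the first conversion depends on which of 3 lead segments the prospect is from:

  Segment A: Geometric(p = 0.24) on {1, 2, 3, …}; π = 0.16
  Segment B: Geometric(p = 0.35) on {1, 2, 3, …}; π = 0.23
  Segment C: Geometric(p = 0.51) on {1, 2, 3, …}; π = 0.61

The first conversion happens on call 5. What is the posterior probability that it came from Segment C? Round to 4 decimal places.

0.3975

Posterior ∝ prior × likelihood, so P(k | x) ∝ w_k f_k(x); normalise over all components.
Geometric probabilities:
  f_A = 0.24·(1−0.24)^4 = 0.24·0.333622 = 0.0800692
  f_B = 0.35·(1−0.35)^4 = 0.35·0.178506 = 0.0624772
  f_C = 0.51·(1−0.51)^4 = 0.51·0.057648 = 0.0294005
Unnormalised posteriors:
  w_A·f_A = 0.16 × 0.0800692 = 0.0128111
  w_B·f_B = 0.23 × 0.0624772 = 0.0143698
  w_C·f_C = 0.61 × 0.0294005 = 0.0179343
Marginal: 0.0128111 + 0.0143698 + 0.0179343 = 0.0451151
P(Segment C | data) ≈ 0.3975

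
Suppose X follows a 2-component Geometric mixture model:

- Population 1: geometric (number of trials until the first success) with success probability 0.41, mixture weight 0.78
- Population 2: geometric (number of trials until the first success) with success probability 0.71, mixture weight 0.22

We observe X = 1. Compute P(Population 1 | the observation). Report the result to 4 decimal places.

The responsibility of component k is π_k f_k(x) divided by Σ_j π_j f_j(x).
Evaluate each component's likelihood at the observed value:
  f_1 = 0.41·(1−0.41)^0 = 0.41·1 = 0.41
  f_2 = 0.71·(1−0.71)^0 = 0.71·1 = 0.71
Multiply by the mixture weights:
  π_1·f_1 = 0.78 × 0.41 = 0.3198
  π_2·f_2 = 0.22 × 0.71 = 0.1562
Marginal: 0.3198 + 0.1562 = 0.476
So the posterior for Population 1 is 0.3198 / 0.476 ≈ 0.6718.

0.6718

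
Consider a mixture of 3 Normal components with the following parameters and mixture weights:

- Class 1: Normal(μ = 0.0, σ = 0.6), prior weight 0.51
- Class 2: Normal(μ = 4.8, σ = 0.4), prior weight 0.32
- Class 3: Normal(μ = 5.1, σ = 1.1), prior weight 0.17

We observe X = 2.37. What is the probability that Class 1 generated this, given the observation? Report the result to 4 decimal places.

0.0467

P(component k | x) = w_k·f_k(x) / marginal(x), where marginal(x) = Σ_j w_j·f_j(x).
Normal densities:
  L_1 = 0.000272094
  L_2 = 9.65818e-09
  L_3 = 0.0166731
Unnormalised posteriors:
  w_1·L_1 = 0.51 × 0.000272094 = 0.000138768
  w_2·L_2 = 0.32 × 9.65818e-09 = 3.09062e-09
  w_3·L_3 = 0.17 × 0.0166731 = 0.00283442
Sum: 0.000138768 + 3.09062e-09 + 0.00283442 = 0.0029732
So the posterior for Class 1 is 0.000138768 / 0.0029732 ≈ 0.0467.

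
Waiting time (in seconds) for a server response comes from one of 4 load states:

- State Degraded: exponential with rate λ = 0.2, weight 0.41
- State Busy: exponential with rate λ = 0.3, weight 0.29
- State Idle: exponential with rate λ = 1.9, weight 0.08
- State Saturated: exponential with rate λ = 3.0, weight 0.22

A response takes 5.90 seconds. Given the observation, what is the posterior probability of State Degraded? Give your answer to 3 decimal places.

0.630

Apply Bayes' rule: the posterior for each component is proportional to its prior times its likelihood at x.
Evaluate each component's likelihood at the observed value:
  L_Degraded = 0.0614557
  L_Busy = 0.0510999
  L_Idle = 2.57225e-05
  L_Saturated = 6.1675e-08
Unnormalised posteriors:
  P(Z=Degraded)·L_Degraded = 0.41 × 0.0614557 = 0.0251969
  P(Z=Busy)·L_Busy = 0.29 × 0.0510999 = 0.014819
  P(Z=Idle)·L_Idle = 0.08 × 2.57225e-05 = 2.0578e-06
  P(Z=Saturated)·L_Saturated = 0.22 × 6.1675e-08 = 1.35685e-08
Sum: 0.0251969 + 0.014819 + 2.0578e-06 + 1.35685e-08 = 0.0400179
P(State Degraded | x) ≈ 0.630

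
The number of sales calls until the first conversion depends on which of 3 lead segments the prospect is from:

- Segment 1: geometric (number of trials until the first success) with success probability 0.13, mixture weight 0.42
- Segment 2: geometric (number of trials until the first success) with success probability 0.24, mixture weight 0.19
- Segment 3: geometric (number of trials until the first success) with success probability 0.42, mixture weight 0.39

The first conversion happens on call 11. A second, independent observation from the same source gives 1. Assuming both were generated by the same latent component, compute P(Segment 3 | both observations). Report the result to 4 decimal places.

By Bayes' theorem, P(k | x) = π_k f_k(x) / Σ_j π_j f_j(x).
Since both observations come from the same component, the likelihood for component k is f_k(x₁)·f_k(x₂).
  f_1 = [0.13·(1−0.13)^10 = 0.13·0.248423 = 0.032295] × [0.13] = 0.00419836
  f_2 = [0.24·(1−0.24)^10 = 0.24·0.0642889 = 0.0154293] × [0.24] = 0.00370304
  f_3 = [0.42·(1−0.42)^10 = 0.42·0.00430804 = 0.00180938] × [0.42] = 0.000759939
Unnormalised posteriors:
  π_1·f_1 = 0.42 × 0.00419836 = 0.00176331
  π_2·f_2 = 0.19 × 0.00370304 = 0.000703578
  π_3·f_3 = 0.39 × 0.000759939 = 0.000296376
Evidence: 0.00176331 + 0.000703578 + 0.000296376 = 0.00276326
P(Segment 3 | x₁, x₂) = 0.000296376 / 0.00276326 ≈ 0.1073

0.1073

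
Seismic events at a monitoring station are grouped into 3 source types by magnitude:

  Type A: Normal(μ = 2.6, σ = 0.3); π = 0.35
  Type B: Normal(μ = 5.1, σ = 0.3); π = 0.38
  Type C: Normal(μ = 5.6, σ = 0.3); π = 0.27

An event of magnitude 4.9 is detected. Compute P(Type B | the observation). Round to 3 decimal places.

The responsibility of component k is P(Z=k) f_k(x) divided by Σ_j P(Z=j) f_j(x).
Normal densities:
  f_A = (1/(0.3·√(2π)))·exp(−(4.9−2.6)²/(2·0.3²)) = 1.329808·exp(-29.38889) = 2.29275e-13
  f_B = (1/(0.3·√(2π)))·exp(−(4.9−5.1)²/(2·0.3²)) = 1.329808·exp(-0.22222) = 1.06483
  f_C = (1/(0.3·√(2π)))·exp(−(4.9−5.6)²/(2·0.3²)) = 1.329808·exp(-2.72222) = 0.0874063
Unnormalised posteriors:
  P(Z=A)·f_A = 0.35 × 2.29275e-13 = 8.02462e-14
  P(Z=B)·f_B = 0.38 × 1.06483 = 0.404634
  P(Z=C)·f_C = 0.27 × 0.0874063 = 0.0235997
Denominator: 8.02462e-14 + 0.404634 + 0.0235997 = 0.428234
P(Type B | data) ≈ 0.945

0.945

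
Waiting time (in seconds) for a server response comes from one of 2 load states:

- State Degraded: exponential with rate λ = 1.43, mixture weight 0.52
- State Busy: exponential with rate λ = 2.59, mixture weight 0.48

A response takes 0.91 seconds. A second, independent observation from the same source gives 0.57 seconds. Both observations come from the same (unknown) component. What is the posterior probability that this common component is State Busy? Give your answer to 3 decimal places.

0.352

Apply Bayes' rule: the posterior for each component is proportional to its prior times its likelihood at x.
Since both observations come from the same component, the likelihood for component k is f_k(x₁)·f_k(x₂).
  p_Degraded = [1.43·e^(−1.43·0.91) = 1.43·e^(−1.3013) = 0.389214] × [0.632911] = 0.246338
  p_Busy = [2.59·e^(−2.59·0.91) = 2.59·e^(−2.3569) = 0.245308] × [0.591767] = 0.145165
Prior × likelihood for each component:
  π_Degraded·p_Degraded = 0.52 × 0.246338 = 0.128096
  π_Busy·p_Busy = 0.48 × 0.145165 = 0.0696792
Sum: 0.128096 + 0.0696792 = 0.197775
P(State Busy | x₁,x₂) ≈ 0.352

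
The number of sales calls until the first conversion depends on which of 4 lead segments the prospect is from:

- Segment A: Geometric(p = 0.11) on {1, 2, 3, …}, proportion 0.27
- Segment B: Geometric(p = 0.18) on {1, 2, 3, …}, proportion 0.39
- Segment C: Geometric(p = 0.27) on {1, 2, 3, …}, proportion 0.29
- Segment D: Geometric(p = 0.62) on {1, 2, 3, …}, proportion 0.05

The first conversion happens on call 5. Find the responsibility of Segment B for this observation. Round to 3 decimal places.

By Bayes' theorem, P(k | x) = π_k f_k(x) / Σ_j π_j f_j(x).
Evaluate each component's likelihood at the observed value:
  p_A = 0.0690165
  p_B = 0.0813819
  p_C = 0.0766753
  p_D = 0.0129278
Weight by the priors:
  π_A·p_A = 0.27 × 0.0690165 = 0.0186344
  π_B·p_B = 0.39 × 0.0813819 = 0.0317389
  π_C·p_C = 0.29 × 0.0766753 = 0.0222358
  π_D·p_D = 0.05 × 0.0129278 = 0.000646392
Evidence: 0.0186344 + 0.0317389 + 0.0222358 + 0.000646392 = 0.0732556
So the posterior for Segment B is 0.0317389 / 0.0732556 ≈ 0.433.

0.433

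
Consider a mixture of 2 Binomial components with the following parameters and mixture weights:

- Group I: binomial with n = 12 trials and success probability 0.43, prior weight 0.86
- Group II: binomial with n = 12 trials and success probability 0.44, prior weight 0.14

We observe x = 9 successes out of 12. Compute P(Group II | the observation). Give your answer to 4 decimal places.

P(component k | x) = P(Z=k)·f_k(x) / marginal(x), where marginal(x) = Σ_j P(Z=j)·f_j(x).
Evaluate each component's likelihood at the observed value:
  f_I = C(12,9)·0.43^9·0.57^3 = 220·0.000502593·0.185193 = 0.0204769
  f_II = C(12,9)·0.44^9·0.56^3 = 220·0.000618122·0.175616 = 0.0238815
Unnormalised posteriors:
  P(Z=I)·f_I = 0.86 × 0.0204769 = 0.0176101
  P(Z=II)·f_II = 0.14 × 0.0238815 = 0.0033434
Marginal: 0.0176101 + 0.0033434 = 0.0209535
P(Group II | x) = 0.0033434 / 0.0209535 ≈ 0.1596

0.1596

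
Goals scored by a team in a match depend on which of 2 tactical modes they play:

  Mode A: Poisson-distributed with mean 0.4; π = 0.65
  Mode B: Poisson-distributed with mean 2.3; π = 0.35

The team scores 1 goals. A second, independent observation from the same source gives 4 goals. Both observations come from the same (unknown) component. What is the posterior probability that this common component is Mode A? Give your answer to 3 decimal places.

By Bayes' theorem, P(k | x) = π_k f_k(x) / Σ_j π_j f_j(x).
Since both observations come from the same component, the likelihood for component k is f_k(x₁)·f_k(x₂).
  p_A = [e^(−0.4)·0.4^1/1! = 0.268128] × [0.000715008] = 0.000191714
  p_B = [e^(−2.3)·2.3^1/1! = 0.230595] × [0.116902] = 0.0269571
Multiply by the mixture weights:
  π_A·p_A = 0.65 × 0.000191714 = 0.000124614
  π_B·p_B = 0.35 × 0.0269571 = 0.00943499
Sum: 0.000124614 + 0.00943499 = 0.0095596
P(Mode A | data) = 0.000124614 / 0.0095596 ≈ 0.013

0.013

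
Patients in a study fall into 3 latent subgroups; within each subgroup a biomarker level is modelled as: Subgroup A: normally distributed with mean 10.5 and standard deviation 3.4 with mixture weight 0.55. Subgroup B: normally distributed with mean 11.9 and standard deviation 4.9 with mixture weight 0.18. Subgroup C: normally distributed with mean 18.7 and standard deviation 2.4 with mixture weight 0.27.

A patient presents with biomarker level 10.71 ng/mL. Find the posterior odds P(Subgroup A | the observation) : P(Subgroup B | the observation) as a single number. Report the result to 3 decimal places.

The posterior odds equal the prior odds times the likelihood ratio: (P(Z=i)/P(Z=j))·(f_i(x)/f_j(x)).
Normal densities:
  p_A = 0.117112
  p_B = 0.0790509
  p_C = 0.000651598
Posterior odds = (P(Z=A)·p_A) / (P(Z=B)·p_B) = (0.55·0.117112) / (0.18·0.0790509) = 0.0644118 / 0.0142292 ≈ 4.527

4.527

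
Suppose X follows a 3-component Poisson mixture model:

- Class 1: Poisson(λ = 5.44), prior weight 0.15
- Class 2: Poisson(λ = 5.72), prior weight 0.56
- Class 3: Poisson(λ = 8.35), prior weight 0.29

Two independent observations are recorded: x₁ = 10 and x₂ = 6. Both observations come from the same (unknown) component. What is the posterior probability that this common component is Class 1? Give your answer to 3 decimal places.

P(component k | x) = π_k·f_k(x) / marginal(x), where marginal(x) = Σ_j π_j·f_j(x).
Since both observations come from the same component, the likelihood for component k is f_k(x₁)·f_k(x₂).
  L_1 = [0.0271434] × [0.156206] = 0.00423997
  L_2 = [0.033887] × [0.159544] = 0.00540645
  L_3 = [0.107335] × [0.111283] = 0.0119446
Prior × likelihood for each component:
  π_1·L_1 = 0.15 × 0.00423997 = 0.000635996
  π_2·L_2 = 0.56 × 0.00540645 = 0.00302761
  π_3·L_3 = 0.29 × 0.0119446 = 0.00346392
Normaliser: 0.000635996 + 0.00302761 + 0.00346392 = 0.00712753
Responsibility of Class 1: 0.000635996 / 0.00712753 ≈ 0.089

0.089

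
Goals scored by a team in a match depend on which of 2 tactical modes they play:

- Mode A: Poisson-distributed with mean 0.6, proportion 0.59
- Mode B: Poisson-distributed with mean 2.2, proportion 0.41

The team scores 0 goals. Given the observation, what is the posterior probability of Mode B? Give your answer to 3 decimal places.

0.123

The responsibility of component k is π_k f_k(x) divided by Σ_j π_j f_j(x).
Evaluate each component's likelihood at the observed value:
  f_A = 0.548812
  f_B = 0.110803
Unnormalised posteriors:
  π_A·f_A = 0.59 × 0.548812 = 0.323799
  π_B·f_B = 0.41 × 0.110803 = 0.0454293
Marginal: 0.323799 + 0.0454293 = 0.369228
Responsibility of Mode B: 0.0454293 / 0.369228 ≈ 0.123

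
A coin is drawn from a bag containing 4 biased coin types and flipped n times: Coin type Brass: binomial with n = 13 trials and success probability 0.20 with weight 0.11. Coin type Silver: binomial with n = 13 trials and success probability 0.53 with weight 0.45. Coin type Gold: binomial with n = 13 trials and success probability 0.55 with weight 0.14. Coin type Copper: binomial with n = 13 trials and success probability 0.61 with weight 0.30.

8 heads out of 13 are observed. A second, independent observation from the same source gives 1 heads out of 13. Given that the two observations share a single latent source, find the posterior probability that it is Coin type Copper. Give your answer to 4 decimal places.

0.0609

Apply Bayes' rule: the posterior for each component is proportional to its prior times its likelihood at x.
Since both observations come from the same component, the likelihood for component k is f_k(x₁)·f_k(x₂).
  f_Brass = [C(13,8)·0.20^8·0.80^5 = 1287·2.56e-06·0.32768 = 0.00107961] × [0.178671] = 0.000192895
  f_Silver = [C(13,8)·0.53^8·0.47^5 = 1287·0.00622597·0.0229345 = 0.18377] × [0.000800559] = 0.000147119
  f_Gold = [C(13,8)·0.55^8·0.45^5 = 1287·0.00837339·0.0184528 = 0.198858] × [0.000493011] = 9.8039e-05
  f_Copper = [C(13,8)·0.61^8·0.39^5 = 1287·0.0191707·0.00902242 = 0.222608] × [9.81858e-05] = 2.18569e-05
Prior × likelihood for each component:
  π_Brass·f_Brass = 0.11 × 0.000192895 = 2.12185e-05
  π_Silver·f_Silver = 0.45 × 0.000147119 = 6.62035e-05
  π_Gold·f_Gold = 0.14 × 9.8039e-05 = 1.37255e-05
  π_Copper·f_Copper = 0.30 × 2.18569e-05 = 6.55707e-06
Sum: 2.12185e-05 + 6.62035e-05 + 1.37255e-05 + 6.55707e-06 = 0.000107704
P(Coin type Copper | data) ≈ 0.0609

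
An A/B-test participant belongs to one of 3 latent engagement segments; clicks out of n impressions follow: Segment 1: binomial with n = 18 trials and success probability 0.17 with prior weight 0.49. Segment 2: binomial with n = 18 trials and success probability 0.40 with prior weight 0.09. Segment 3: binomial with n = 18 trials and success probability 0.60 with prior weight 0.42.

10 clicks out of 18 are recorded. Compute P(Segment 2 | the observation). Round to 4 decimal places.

0.0869

By Bayes' theorem, P(k | x) = π_k f_k(x) / Σ_j π_j f_j(x).
Component likelihoods at x = 10 clicks out of 18:
  f_1 = C(18,10)·0.17^10·0.83^8 = 43758·2.01599e-08·0.225229 = 0.000198688
  f_2 = C(18,10)·0.40^10·0.60^8 = 43758·0.000104858·0.0167962 = 0.0770668
  f_3 = C(18,10)·0.60^10·0.40^8 = 43758·0.00604662·0.00065536 = 0.1734
Multiply by the mixture weights:
  π_1·f_1 = 0.49 × 0.000198688 = 9.73571e-05
  π_2·f_2 = 0.09 × 0.0770668 = 0.00693601
  π_3·f_3 = 0.42 × 0.1734 = 0.0728281
Marginal: 9.73571e-05 + 0.00693601 + 0.0728281 = 0.0798615
P(Segment 2 | the observation) = 0.00693601 / 0.0798615 ≈ 0.0869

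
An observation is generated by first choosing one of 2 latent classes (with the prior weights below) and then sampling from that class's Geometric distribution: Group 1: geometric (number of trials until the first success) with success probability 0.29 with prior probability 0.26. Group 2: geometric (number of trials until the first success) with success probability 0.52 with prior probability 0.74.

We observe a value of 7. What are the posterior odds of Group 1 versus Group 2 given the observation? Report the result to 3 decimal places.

The posterior odds equal the prior odds times the likelihood ratio: (P(Z=i)/P(Z=j))·(f_i(x)/f_j(x)).
Geometric probabilities:
  L_1 = 0.0371491
  L_2 = 0.00635991
Posterior odds = (P(Z=1)·L_1) / (P(Z=2)·L_2) = (0.26·0.0371491) / (0.74·0.00635991) = 0.00965876 / 0.00470633 ≈ 2.052

2.052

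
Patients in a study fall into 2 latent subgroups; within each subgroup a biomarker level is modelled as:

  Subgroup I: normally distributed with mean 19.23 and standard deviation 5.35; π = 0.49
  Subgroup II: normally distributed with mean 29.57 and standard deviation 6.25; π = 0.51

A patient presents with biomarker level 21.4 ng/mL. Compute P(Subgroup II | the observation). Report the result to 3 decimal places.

P(component k | x) = w_k·f_k(x) / marginal(x), where marginal(x) = Σ_j w_j·f_j(x).
Component likelihoods at x = 21.4 ng/mL:
  L_I = (1/(5.35·√(2π)))·exp(−(21.4−19.23)²/(2·5.35²)) = 0.074569·exp(-0.08226) = 0.0686802
  L_II = (1/(6.25·√(2π)))·exp(−(21.4−29.57)²/(2·6.25²)) = 0.063831·exp(-0.85439) = 0.0271628
Multiply by the mixture weights:
  w_I·L_I = 0.49 × 0.0686802 = 0.0336533
  w_II·L_II = 0.51 × 0.0271628 = 0.013853
Normaliser: 0.0336533 + 0.013853 = 0.0475064
P(Subgroup II | data) = 0.013853 / 0.0475064 ≈ 0.292

0.292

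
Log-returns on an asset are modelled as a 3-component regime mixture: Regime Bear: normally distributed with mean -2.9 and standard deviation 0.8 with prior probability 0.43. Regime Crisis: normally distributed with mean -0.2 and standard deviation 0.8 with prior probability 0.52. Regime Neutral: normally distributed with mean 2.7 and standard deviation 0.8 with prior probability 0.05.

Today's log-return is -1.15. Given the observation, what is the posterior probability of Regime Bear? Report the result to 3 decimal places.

0.133

P(component k | x) = π_k·f_k(x) / marginal(x), where marginal(x) = Σ_j π_j·f_j(x).
Normal densities:
  f_Bear = (1/(0.8·√(2π)))·exp(−(-1.15−-2.9)²/(2·0.8²)) = 0.498678·exp(-2.39258) = 0.045576
  f_Crisis = (1/(0.8·√(2π)))·exp(−(-1.15−-0.2)²/(2·0.8²)) = 0.498678·exp(-0.70508) = 0.246382
  f_Neutral = (1/(0.8·√(2π)))·exp(−(-1.15−2.7)²/(2·0.8²)) = 0.498678·exp(-11.58008) = 4.6629e-06
Prior × likelihood for each component:
  π_Bear·f_Bear = 0.43 × 0.045576 = 0.0195977
  π_Crisis·f_Crisis = 0.52 × 0.246382 = 0.128119
  π_Neutral·f_Neutral = 0.05 × 4.6629e-06 = 2.33145e-07
Denominator: 0.0195977 + 0.128119 + 2.33145e-07 = 0.147716
P(Regime Bear | data) = 0.0195977 / 0.147716 ≈ 0.133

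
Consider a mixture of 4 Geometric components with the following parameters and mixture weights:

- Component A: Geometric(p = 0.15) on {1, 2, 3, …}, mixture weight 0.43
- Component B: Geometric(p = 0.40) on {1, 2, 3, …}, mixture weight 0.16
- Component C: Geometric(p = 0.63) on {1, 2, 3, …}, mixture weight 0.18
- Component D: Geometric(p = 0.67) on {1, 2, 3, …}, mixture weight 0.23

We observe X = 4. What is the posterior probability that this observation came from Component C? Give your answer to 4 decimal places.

0.0888

Apply Bayes' rule: the posterior for each component is proportional to its prior times its likelihood at x.
Evaluate each component's likelihood at the observed value:
  L_A = 0.15·(1−0.15)^3 = 0.15·0.614125 = 0.0921187
  L_B = 0.40·(1−0.40)^3 = 0.40·0.216 = 0.0864
  L_C = 0.63·(1−0.63)^3 = 0.63·0.050653 = 0.0319114
  L_D = 0.67·(1−0.67)^3 = 0.67·0.035937 = 0.0240778
Multiply by the mixture weights:
  w_A·L_A = 0.43 × 0.0921187 = 0.0396111
  w_B·L_B = 0.16 × 0.0864 = 0.013824
  w_C·L_C = 0.18 × 0.0319114 = 0.00574405
  w_D·L_D = 0.23 × 0.0240778 = 0.00553789
Denominator: 0.0396111 + 0.013824 + 0.00574405 + 0.00553789 = 0.064717
Responsibility of Component C: 0.00574405 / 0.064717 ≈ 0.0888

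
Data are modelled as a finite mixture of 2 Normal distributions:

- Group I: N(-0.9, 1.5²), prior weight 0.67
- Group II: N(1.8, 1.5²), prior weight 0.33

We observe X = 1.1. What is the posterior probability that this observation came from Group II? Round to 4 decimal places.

P(component k | x) = w_k·f_k(x) / marginal(x), where marginal(x) = Σ_j w_j·f_j(x).
Normal densities:
  f_I = (1/(1.5·√(2π)))·exp(−(1.1−-0.9)²/(2·1.5²)) = 0.265962·exp(-0.88889) = 0.10934
  f_II = (1/(1.5·√(2π)))·exp(−(1.1−1.8)²/(2·1.5²)) = 0.265962·exp(-0.10889) = 0.238522
Prior × likelihood for each component:
  w_I·f_I = 0.67 × 0.10934 = 0.0732578
  w_II·f_II = 0.33 × 0.238522 = 0.0787124
Marginal: 0.0732578 + 0.0787124 = 0.15197
P(Group II | x) ≈ 0.5179

0.5179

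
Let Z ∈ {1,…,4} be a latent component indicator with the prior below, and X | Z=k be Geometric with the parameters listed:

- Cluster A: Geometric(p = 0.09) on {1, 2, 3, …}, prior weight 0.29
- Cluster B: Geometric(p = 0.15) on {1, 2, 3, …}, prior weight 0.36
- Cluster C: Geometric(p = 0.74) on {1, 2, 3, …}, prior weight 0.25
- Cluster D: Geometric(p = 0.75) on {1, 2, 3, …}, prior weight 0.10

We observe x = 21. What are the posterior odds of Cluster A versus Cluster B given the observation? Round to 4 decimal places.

Posterior odds = (w_i f_i(x)) / (w_j f_j(x)); the normalising sum cancels.
Evaluate each component's likelihood at the observed value:
  L_A = 0.013648
  L_B = 0.00581393
  L_C = 1.47468e-12
  L_D = 6.82121e-13
Odds = (0.29/0.36) × (0.013648/0.00581393) = 0.805556 × 2.34747 ≈ 1.8910

1.8910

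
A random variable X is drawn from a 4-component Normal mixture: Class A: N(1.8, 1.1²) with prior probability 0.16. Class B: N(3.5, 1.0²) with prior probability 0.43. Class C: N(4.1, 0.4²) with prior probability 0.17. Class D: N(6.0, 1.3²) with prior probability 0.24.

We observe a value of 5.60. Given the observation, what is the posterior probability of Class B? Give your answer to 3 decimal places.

By Bayes' theorem, P(k | x) = P(Z=k) f_k(x) / Σ_j P(Z=j) f_j(x).
Normal densities:
  p_A = 0.000929196
  p_B = 0.0439836
  p_C = 0.000881489
  p_D = 0.29269
Unnormalised posteriors:
  P(Z=A)·p_A = 0.16 × 0.000929196 = 0.000148671
  P(Z=B)·p_B = 0.43 × 0.0439836 = 0.0189129
  P(Z=C)·p_C = 0.17 × 0.000881489 = 0.000149853
  P(Z=D)·p_D = 0.24 × 0.29269 = 0.0702457
Sum: 0.000148671 + 0.0189129 + 0.000149853 + 0.0702457 = 0.0894572
Responsibility of Class B: 0.0189129 / 0.0894572 ≈ 0.211

0.211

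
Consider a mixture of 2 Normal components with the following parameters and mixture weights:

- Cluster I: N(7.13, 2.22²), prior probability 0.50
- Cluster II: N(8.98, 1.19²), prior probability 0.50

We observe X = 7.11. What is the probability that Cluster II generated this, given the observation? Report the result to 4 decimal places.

P(component k | x) = π_k·f_k(x) / marginal(x), where marginal(x) = Σ_j π_j·f_j(x).
Evaluate each component's likelihood at the observed value:
  f_I = (1/(2.22·√(2π)))·exp(−(7.11−7.13)²/(2·2.22²)) = 0.179704·exp(-0.00004) = 0.179696
  f_II = (1/(1.19·√(2π)))·exp(−(7.11−8.98)²/(2·1.19²)) = 0.335246·exp(-1.23469) = 0.0975309
Multiply by the mixture weights:
  π_I·f_I = 0.50 × 0.179696 = 0.0898482
  π_II·f_II = 0.50 × 0.0975309 = 0.0487655
Normaliser: 0.0898482 + 0.0487655 = 0.138614
P(Cluster II | the observation) = 0.0487655 / 0.138614 ≈ 0.3518

0.3518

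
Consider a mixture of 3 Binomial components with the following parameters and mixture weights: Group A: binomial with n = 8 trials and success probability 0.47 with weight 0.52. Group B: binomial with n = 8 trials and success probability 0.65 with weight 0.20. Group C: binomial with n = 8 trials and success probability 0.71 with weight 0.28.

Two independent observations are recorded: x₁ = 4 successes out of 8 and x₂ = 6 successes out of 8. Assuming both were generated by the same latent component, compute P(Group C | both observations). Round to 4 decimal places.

The responsibility of component k is π_k f_k(x) divided by Σ_j π_j f_j(x).
Since both observations come from the same component, the likelihood for component k is f_k(x₁)·f_k(x₂).
  L_A = [C(8,4)·0.47^4·0.53^4 = 70·0.0487968·0.0789048 = 0.269521] × [0.0847807] = 0.0228502
  L_B = [C(8,4)·0.65^4·0.35^4 = 70·0.178506·0.0150062 = 0.18751] × [0.258687] = 0.0485063
  L_C = [C(8,4)·0.71^4·0.29^4 = 70·0.254117·0.00707281 = 0.125812] × [0.301651] = 0.0379514
Multiply by the mixture weights:
  π_A·L_A = 0.52 × 0.0228502 = 0.0118821
  π_B·L_B = 0.20 × 0.0485063 = 0.00970125
  π_C·L_C = 0.28 × 0.0379514 = 0.0106264
Normaliser: 0.0118821 + 0.00970125 + 0.0106264 = 0.0322097
P(Group C | x) = 0.0106264 / 0.0322097 ≈ 0.3299

0.3299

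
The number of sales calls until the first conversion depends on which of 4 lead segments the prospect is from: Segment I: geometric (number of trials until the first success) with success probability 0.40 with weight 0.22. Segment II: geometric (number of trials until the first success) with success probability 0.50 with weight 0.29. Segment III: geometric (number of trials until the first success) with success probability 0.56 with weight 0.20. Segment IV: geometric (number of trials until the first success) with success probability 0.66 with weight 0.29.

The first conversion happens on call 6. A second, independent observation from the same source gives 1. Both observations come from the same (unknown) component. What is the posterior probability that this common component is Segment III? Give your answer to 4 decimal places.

Posterior ∝ prior × likelihood, so P(k | x) ∝ P(Z=k) f_k(x); normalise over all components.
Since both observations come from the same component, the likelihood for component k is f_k(x₁)·f_k(x₂).
  L_I = [0.031104] × [0.4] = 0.0124416
  L_II = [0.015625] × [0.5] = 0.0078125
  L_III = [0.00923531] × [0.56] = 0.00517177
  L_IV = [0.00299874] × [0.66] = 0.00197917
Weight by the priors:
  P(Z=I)·L_I = 0.22 × 0.0124416 = 0.00273715
  P(Z=II)·L_II = 0.29 × 0.0078125 = 0.00226562
  P(Z=III)·L_III = 0.20 × 0.00517177 = 0.00103435
  P(Z=IV)·L_IV = 0.29 × 0.00197917 = 0.000573958
Normaliser: 0.00273715 + 0.00226562 + 0.00103435 + 0.000573958 = 0.00661109
P(Segment III | x) = 0.00103435 / 0.00661109 ≈ 0.1565

0.1565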